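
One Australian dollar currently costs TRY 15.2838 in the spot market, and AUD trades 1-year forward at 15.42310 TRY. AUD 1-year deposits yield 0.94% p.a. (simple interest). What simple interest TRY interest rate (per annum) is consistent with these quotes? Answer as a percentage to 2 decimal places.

1.86%

T = 1 year.
F/S = 15.4231/15.2838 = 1.0091142 = (growth of TRY) / (growth of AUD).
AUD growth factor: 1 + 0.0094×1 = 1.009400.
That pins the TRY growth at 1.0185999.
r = (1.0185999 − 1)/1 = 0.018600 → 1.86%.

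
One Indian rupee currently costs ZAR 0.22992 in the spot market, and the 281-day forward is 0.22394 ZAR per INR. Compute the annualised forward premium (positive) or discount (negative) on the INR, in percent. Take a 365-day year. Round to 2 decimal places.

T = 281/365 years.
INR trades forward at -2.60090% vs spot over the period.
Per annum: -0.0260090 / (281/365) = -0.033784 = -3.38%.

-3.38%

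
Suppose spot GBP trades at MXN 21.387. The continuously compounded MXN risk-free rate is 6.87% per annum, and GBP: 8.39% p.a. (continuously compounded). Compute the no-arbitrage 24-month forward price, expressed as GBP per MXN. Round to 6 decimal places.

T = 2 years.
MXN accumulates by e^(0.0687×2) = 1.147287.
GBP accumulates by e^(0.0839×2) = 1.182700.
Forward (MXN per GBP) = 21.387 × 1.147287 / 1.182700 = 20.74662.
Quoted the other way: 1/20.74662 = 0.048201 GBP per MXN.

0.048201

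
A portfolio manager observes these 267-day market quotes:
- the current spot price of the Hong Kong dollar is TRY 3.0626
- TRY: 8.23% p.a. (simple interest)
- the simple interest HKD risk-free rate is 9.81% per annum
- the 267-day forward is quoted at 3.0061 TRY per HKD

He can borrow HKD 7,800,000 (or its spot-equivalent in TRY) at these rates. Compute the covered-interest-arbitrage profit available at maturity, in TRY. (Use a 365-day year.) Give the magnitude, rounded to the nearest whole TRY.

T = 267/365 years.
Route A — deposit HKD, sell forward: 7,800,000 × 1.0717608219 × 3.0061 = TRY 25,130,197.61.
Route B — convert at spot, deposit TRY: 7,800,000 × 3.0626 × 1.0602030137 = TRY 25,326,426.45.
The quoted forward undervalues HKD, so borrow HKD, convert to TRY at spot, deposit the TRY at 8.23%, and buy HKD forward at 3.0061 to cover the loan.
Profit = 25,326,426.45 − 25,130,197.61 = TRY 196,229.

TRY 196,229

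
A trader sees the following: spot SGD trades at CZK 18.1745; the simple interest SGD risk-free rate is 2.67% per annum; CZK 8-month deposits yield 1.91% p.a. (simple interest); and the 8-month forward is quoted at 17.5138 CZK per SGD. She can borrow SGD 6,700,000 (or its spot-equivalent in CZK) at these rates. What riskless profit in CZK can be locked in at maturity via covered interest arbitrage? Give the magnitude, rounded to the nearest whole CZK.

CZK 3,888,521

T = 8/12 years.
Invest the SGD and cover forward: 6,700,000 × 1.017800 × 17.5138 = CZK 119,431,155.79.
Convert at spot and invest in CZK: 6,700,000 × 18.1745 × 1.01273333333 = CZK 123,319,677.18.
The quoted forward undervalues SGD, so borrow SGD, convert to CZK at spot, deposit the CZK at 1.91%, and buy SGD forward at 17.5138 to cover the loan.
Profit = 123,319,677.18 − 119,431,155.79 = CZK 3,888,521.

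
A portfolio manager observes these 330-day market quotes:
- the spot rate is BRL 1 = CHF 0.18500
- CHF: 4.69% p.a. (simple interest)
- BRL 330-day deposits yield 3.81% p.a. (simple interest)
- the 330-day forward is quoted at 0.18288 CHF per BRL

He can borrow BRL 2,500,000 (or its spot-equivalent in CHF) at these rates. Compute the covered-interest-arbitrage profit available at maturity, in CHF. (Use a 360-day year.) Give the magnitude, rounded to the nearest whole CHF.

T = 330/360 years.
Invest the BRL and cover forward: 2,500,000 × 1.034925 × 0.18288 = CHF 473,167.71.
Convert at spot and invest in CHF: 2,500,000 × 0.18500 × 1.04299167 = CHF 482,383.65.
The quoted forward undervalues BRL, so borrow BRL, convert to CHF at spot, deposit the CHF at 4.69%, and buy BRL forward at 0.18288 to cover the loan.
The gap between the two covered legs is CHF 9,216.

CHF 9,216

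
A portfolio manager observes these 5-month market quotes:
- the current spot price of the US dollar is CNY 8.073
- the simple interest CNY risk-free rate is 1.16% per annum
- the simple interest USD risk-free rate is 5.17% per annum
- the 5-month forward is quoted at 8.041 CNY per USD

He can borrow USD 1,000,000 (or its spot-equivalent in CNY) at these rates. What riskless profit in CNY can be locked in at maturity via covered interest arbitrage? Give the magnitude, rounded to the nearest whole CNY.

T = 5/12 years.
Keep in USD, deliver into the forward: 1,000,000·1.021541667·8.041 = CNY 8,214,216.54.
Swap to CNY now, deposit: 1,000,000·8.073·1.004833333 = CNY 8,112,019.50.
The quoted forward overvalues USD, so borrow CNY, buy USD at spot, deposit the USD at 5.17%, and sell the proceeds forward at 8.041.
Arbitrage profit = |8,214,216.54 − 8,112,019.50| = CNY 102,197.

CNY 102,197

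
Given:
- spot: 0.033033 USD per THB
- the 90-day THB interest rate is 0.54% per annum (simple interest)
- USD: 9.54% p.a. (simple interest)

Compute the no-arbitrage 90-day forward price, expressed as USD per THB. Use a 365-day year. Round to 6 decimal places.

T = 90/365 years.
USD growth factor: 1 + 0.0954×90/365 = 1.0235233.
Growth of 1 THB over T: 1 + 0.0054×90/365 = 1.0013315.
Forward (USD per THB) = 0.033033 × 1.0235233 / 1.0013315 = 0.03376509.

0.033765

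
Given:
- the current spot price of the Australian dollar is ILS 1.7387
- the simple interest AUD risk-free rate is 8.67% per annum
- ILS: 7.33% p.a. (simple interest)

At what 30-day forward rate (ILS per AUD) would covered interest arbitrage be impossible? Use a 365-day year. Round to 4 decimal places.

1.7368

T = 30/365 years.
Growth of 1 ILS over T: 1 + 0.0733×30/365 = 1.0060247.
AUD growth factor: 1 + 0.0867×30/365 = 1.007126.
Forward (ILS per AUD) = 1.7387 × 1.0060247 / 1.007126 = 1.736799.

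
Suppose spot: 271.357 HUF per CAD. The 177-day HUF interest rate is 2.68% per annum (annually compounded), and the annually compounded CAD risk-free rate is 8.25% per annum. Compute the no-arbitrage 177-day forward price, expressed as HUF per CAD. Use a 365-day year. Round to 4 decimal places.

264.4939

T = 177/365 years.
HUF accumulates by (1 + 0.0268)^(177/365) = 1.01290766.
CAD accumulates by (1 + 0.0825)^(177/365) = 1.039190519.
CIP: F = S · (grow HUF)/(grow CAD) = 271.357 × 1.01290766/1.039190519 = 264.493930 HUF per CAD.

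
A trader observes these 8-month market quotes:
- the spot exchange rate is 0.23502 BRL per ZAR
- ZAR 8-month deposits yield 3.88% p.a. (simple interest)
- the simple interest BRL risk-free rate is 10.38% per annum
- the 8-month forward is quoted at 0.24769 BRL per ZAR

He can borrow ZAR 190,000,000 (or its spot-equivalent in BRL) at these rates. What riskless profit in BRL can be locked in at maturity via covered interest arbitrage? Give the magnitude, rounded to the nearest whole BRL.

BRL 534,571

T = 8/12 years.
Keep in ZAR, deliver into the forward: 190,000,000·1.0258666667·0.24769 = BRL 48,278,413.79.
Swap to BRL now, deposit: 190,000,000·0.23502·1.069200 = BRL 47,743,842.96.
The quoted forward overvalues ZAR, so borrow BRL, buy ZAR at spot, deposit the ZAR at 3.88%, and sell the proceeds forward at 0.24769.
Arbitrage profit = |48,278,413.79 − 47,743,842.96| = BRL 534,571.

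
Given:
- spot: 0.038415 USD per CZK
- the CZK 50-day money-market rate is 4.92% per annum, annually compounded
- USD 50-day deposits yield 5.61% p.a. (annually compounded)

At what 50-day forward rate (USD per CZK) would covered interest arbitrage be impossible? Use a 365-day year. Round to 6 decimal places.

0.038450

T = 50/365 years.
USD accumulates by (1 + 0.0561)^(50/365) = 1.0075051.
CZK growth factor: (1 + 0.0492)^(50/365) = 1.0066009.
Forward (USD per CZK) = 0.038415 × 1.0075051 / 1.0066009 = 0.03844951.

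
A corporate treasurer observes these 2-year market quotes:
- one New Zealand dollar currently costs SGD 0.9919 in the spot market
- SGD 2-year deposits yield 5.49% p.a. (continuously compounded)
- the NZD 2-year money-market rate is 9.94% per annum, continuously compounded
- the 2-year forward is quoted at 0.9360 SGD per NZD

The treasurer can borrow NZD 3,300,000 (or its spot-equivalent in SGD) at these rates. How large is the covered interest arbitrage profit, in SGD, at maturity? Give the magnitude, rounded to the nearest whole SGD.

SGD 114,996

T = 2 years.
Invest the NZD and cover forward: 3,300,000 × 1.219937954 × 0.9360 = SGD 3,768,144.35.
Convert at spot and invest in SGD: 3,300,000 × 0.9919 × 1.116054837 = SGD 3,653,148.82.
The quoted forward overvalues NZD, so borrow SGD, buy NZD at spot, deposit the NZD at 9.94%, and sell the proceeds forward at 0.9360.
Arbitrage profit = |3,768,144.35 − 3,653,148.82| = SGD 114,996.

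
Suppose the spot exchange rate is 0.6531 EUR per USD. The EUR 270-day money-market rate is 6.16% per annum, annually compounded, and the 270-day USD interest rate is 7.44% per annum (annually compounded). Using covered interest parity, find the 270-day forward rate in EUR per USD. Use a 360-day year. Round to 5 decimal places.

T = 270/360 years.
Growth of 1 EUR over T: (1 + 0.0616)^(270/360) = 1.0458531.
Growth of 1 USD over T: (1 + 0.0744)^(270/360) = 1.0552965.
So F = 0.6531 × 1.0458531 / 1.0552965 = 0.6472557 (EUR/USD).

0.64726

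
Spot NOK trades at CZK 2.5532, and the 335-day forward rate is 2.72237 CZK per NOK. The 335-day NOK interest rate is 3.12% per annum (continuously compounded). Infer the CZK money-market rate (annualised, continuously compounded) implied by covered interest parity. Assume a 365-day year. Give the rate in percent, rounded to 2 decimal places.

T = 335/365 years.
CIP gives F = S · g_CZK/g_NOK, so g_CZK/g_NOK = 2.72237/2.5532 = 1.0662580.
NOK growth factor: e^(0.0312×335/365) = 1.0290496.
That pins the CZK growth at 1.0972324.
r = ln(1.0972324)/(335/365) = 0.101101 → 10.11%.

10.11%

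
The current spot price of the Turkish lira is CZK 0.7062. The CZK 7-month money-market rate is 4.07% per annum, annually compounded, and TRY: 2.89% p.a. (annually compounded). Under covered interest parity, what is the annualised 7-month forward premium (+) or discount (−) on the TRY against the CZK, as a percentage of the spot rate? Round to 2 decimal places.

+1.14%

T = 7/12 years.
No-arbitrage forward: 0.7062 × 1.0235441 / 1.0167582 = 0.7109132 CZK/TRY.
Annualised premium = (F − S)/S × (1/T) = (0.7109132 − 0.7062)/0.7062 ÷ (7/12) = 1.14%.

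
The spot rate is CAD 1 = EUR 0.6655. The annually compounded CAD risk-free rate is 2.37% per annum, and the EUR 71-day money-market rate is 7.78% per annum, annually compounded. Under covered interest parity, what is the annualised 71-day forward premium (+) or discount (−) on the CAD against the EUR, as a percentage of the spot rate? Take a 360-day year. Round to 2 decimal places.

T = 71/360 years.
No-arbitrage forward: 0.6655 × 1.014886 / 1.0046303 = 0.6722937 EUR/CAD.
Annualised premium = (F − S)/S × (1/T) = (0.6722937 − 0.6655)/0.6655 ÷ (71/360) = 5.18%.

+5.18%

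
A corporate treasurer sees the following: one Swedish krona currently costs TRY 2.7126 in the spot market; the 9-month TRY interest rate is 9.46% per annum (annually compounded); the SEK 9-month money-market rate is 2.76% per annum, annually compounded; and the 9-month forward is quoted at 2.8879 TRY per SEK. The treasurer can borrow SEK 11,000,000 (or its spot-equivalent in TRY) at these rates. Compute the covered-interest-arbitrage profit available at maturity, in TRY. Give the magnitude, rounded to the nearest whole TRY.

TRY 490,680

T = 9/12 years.
Route A — deposit SEK, sell forward: 11,000,000 × 1.0206293937 × 2.8879 = TRY 32,422,231.89.
Route B — convert at spot, deposit TRY: 11,000,000 × 2.7126 × 1.0701424279 = TRY 31,931,551.85.
The quoted forward overvalues SEK, so borrow TRY, buy SEK at spot, deposit the SEK at 2.76%, and sell the proceeds forward at 2.8879.
Arbitrage profit = |32,422,231.89 − 31,931,551.85| = TRY 490,680.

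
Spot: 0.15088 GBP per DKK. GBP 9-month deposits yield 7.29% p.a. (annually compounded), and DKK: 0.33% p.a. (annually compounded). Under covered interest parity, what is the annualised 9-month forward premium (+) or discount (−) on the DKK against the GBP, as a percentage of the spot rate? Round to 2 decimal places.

+6.88%

T = 9/12 years.
CIP forward (GBP per DKK) = 0.15088 × 1.0541913/1.002474 = 0.15866385.
Annualised premium = (F − S)/S × (1/T) = (0.15866385 − 0.15088)/0.15088 ÷ (9/12) = 6.88%.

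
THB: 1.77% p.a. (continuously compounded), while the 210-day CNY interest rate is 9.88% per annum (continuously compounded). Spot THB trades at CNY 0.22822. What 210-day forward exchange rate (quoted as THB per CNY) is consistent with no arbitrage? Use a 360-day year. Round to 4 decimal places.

T = 210/360 years.
Growth of 1 CNY over T: e^(0.0988×210/360) = 1.0593265.
Growth of 1 THB over T: e^(0.0177×210/360) = 1.0103785.
So F = 0.22822 × 1.0593265 / 1.0103785 = 0.2392762 (CNY/THB).
Quoted the other way: 1/0.2392762 = 4.1793 THB per CNY.

4.1793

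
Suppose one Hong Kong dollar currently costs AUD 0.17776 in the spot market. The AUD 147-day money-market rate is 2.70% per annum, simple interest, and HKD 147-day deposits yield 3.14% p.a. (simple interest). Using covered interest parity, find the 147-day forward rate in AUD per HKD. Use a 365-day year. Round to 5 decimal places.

0.17745

T = 147/365 years.
Growth of 1 AUD over T: 1 + 0.0270×147/365 = 1.010874.
HKD growth factor: 1 + 0.0314×147/365 = 1.012646.
Forward (AUD per HKD) = 0.17776 × 1.010874 / 1.012646 = 0.1774489.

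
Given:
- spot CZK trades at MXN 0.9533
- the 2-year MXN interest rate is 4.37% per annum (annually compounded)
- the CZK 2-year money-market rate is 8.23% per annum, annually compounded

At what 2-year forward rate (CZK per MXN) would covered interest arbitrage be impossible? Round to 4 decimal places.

T = 2 years.
Growth of 1 MXN over T: (1 + 0.0437)^2 = 1.0893097.
CZK accumulates by (1 + 0.0823)^2 = 1.1713733.
CIP: F = S · (grow MXN)/(grow CZK) = 0.9533 × 1.0893097/1.1713733 = 0.8865141 MXN per CZK.
Quoted the other way: 1/0.8865141 = 1.1280 CZK per MXN.

1.1280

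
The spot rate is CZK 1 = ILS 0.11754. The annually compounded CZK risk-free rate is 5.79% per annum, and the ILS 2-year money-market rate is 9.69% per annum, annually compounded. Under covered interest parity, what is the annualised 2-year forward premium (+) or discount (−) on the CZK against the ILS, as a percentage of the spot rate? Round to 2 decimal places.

+3.75%

T = 2 years.
CIP forward (ILS per CZK) = 0.11754 × 1.2031896/1.1191524 = 0.12636608.
(F − S)/S ÷ T = (0.12636608 − 0.11754)/0.11754/2 = 0.037545 → 3.75%.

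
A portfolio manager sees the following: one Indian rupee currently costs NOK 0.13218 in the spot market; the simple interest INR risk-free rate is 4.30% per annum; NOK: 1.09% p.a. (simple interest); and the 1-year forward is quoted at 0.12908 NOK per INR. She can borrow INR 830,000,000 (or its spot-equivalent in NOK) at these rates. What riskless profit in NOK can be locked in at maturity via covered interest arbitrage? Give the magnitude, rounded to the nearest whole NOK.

NOK 838,033

T = 1 year.
Keep in INR, deliver into the forward: 830,000,000·1.043000·0.12908 = NOK 111,743,265.20.
Swap to NOK now, deposit: 830,000,000·0.13218·1.010900 = NOK 110,905,232.46.
The quoted forward overvalues INR, so borrow NOK, buy INR at spot, deposit the INR at 4.30%, and sell the proceeds forward at 0.12908.
The gap between the two covered legs is NOK 838,033.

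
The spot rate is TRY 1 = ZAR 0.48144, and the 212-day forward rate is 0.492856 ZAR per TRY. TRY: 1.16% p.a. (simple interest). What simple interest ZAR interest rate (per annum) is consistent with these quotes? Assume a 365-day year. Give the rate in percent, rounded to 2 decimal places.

5.27%

T = 212/365 years.
F/S = 0.492856/0.48144 = 1.0237122 = (growth of ZAR) / (growth of TRY).
TRY growth factor: 1 + 0.0116×212/365 = 1.0067375.
That pins the ZAR growth at 1.0306095.
r = (1.0306095 − 1)/(212/365) = 0.052700 → 5.27%.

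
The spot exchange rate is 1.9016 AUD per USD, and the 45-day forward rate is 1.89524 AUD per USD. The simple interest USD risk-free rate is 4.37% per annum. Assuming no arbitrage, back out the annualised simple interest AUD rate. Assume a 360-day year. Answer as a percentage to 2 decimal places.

T = 45/360 years.
F/S = 1.89524/1.9016 = 0.9966554 = (growth of AUD) / (growth of USD).
USD growth factor: 1 + 0.0437×45/360 = 1.0054625.
That pins the AUD growth at 1.0020996.
(1.0020996 − 1)/T = 0.016797, i.e. 1.68%.

1.68%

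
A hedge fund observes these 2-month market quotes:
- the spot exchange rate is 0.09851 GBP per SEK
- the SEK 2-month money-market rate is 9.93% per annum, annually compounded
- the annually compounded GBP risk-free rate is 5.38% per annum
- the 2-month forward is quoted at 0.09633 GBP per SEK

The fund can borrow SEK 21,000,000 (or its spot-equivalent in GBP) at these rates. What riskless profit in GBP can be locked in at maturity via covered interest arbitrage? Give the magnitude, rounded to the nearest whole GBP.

T = 2/12 years.
Invest the SEK and cover forward: 21,000,000 × 1.01590408 × 0.09633 = GBP 2,055,102.84.
Convert at spot and invest in GBP: 21,000,000 × 0.09851 × 1.008772031 = GBP 2,086,856.79.
The quoted forward undervalues SEK, so borrow SEK, convert to GBP at spot, deposit the GBP at 5.38%, and buy SEK forward at 0.09633 to cover the loan.
Arbitrage profit = |2,055,102.84 − 2,086,856.79| = GBP 31,754.

GBP 31,754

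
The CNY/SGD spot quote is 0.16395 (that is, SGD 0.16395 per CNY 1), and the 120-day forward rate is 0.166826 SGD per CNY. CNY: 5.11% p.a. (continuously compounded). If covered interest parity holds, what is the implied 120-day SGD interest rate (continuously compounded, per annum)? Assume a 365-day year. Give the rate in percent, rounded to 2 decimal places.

10.40%

T = 120/365 years.
By CIP, F/S equals the SGD-to-CNY growth ratio: 0.166826/0.16395 = 1.0175419.
The CNY side grows by e^(0.0511×120/365) = 1.0169419.
So the SGD growth factor = 1.034781.
Take logs: ln 1.034781 / (120/365) = 0.103994, so 10.40%.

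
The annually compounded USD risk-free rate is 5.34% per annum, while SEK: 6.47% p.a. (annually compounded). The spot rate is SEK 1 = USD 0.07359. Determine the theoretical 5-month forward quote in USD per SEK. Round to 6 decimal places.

0.073264

T = 5/12 years.
USD accumulates by (1 + 0.0534)^(5/12) = 1.0219129.
SEK accumulates by (1 + 0.0647)^(5/12) = 1.0264663.
So F = 0.07359 × 1.0219129 / 1.0264663 = 0.07326356 (USD/SEK).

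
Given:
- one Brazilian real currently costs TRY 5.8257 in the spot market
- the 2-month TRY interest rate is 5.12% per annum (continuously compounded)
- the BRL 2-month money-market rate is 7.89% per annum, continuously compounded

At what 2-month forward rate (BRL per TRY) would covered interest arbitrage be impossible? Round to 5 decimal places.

0.17245

T = 2/12 years.
TRY growth factor: e^(0.0512×2/12) = 1.0085698.
Growth of 1 BRL over T: e^(0.0789×2/12) = 1.0132368.
So F = 5.8257 × 1.0085698 / 1.0132368 = 5.798867 (TRY/BRL).
Invert for BRL per TRY: 1 / 5.798867 = 0.17245.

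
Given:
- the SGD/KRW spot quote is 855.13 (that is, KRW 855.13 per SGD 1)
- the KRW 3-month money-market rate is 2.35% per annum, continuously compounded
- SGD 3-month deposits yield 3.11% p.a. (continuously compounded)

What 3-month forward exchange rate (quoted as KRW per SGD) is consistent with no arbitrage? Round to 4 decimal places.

853.5068

T = 3/12 years.
KRW accumulates by e^(0.0235×3/12) = 1.005892292.
SGD growth factor: e^(0.0311×3/12) = 1.007805304.
CIP: F = S · (grow KRW)/(grow SGD) = 855.13 × 1.005892292/1.007805304 = 853.506796 KRW per SGD.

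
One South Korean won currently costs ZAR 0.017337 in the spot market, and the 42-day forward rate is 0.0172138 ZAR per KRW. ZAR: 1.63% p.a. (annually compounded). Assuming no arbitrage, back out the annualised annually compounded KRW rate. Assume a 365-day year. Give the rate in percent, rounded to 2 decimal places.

T = 42/365 years.
F/S = 0.0172138/0.017337 = 0.9928938 = (growth of ZAR) / (growth of KRW).
The ZAR side grows by (1 + 0.0163)^(42/365) = 1.0018622.
That pins the KRW growth at 1.0090326.
Annualise: 1.0090326^(365/42) − 1 = 0.081280 = 8.13%.

8.13%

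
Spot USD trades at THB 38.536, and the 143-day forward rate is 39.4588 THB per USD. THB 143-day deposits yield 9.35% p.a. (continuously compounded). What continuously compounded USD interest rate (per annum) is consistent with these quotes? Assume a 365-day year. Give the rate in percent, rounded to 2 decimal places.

3.31%

T = 143/365 years.
CIP gives F = S · g_THB/g_USD, so g_THB/g_USD = 39.4588/38.536 = 1.0239464.
The THB side grows by e^(0.0935×143/365) = 1.0373107.
Hence g_USD = 1.0130518.
r = ln(1.0130518)/(143/365) = 0.033099 → 3.31%.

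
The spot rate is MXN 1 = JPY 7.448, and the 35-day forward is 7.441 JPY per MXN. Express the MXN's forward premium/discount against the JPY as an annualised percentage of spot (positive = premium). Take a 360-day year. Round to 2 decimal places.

-0.97%

T = 35/360 years.
(F − S)/S = (7.441 − 7.448)/7.448 = -0.0009398.
Per annum: -0.0009398 / (35/360) = -0.009667 = -0.97%.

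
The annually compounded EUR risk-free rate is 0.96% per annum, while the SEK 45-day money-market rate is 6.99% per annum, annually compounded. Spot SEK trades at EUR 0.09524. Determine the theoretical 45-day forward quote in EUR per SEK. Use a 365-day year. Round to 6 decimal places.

0.094561

T = 45/365 years.
Growth of 1 EUR over T: (1 + 0.0096)^(45/365) = 1.0011786.
SEK accumulates by (1 + 0.0699)^(45/365) = 1.0083647.
CIP: F = S · (grow EUR)/(grow SEK) = 0.09524 × 1.0011786/1.0083647 = 0.09456127 EUR per SEK.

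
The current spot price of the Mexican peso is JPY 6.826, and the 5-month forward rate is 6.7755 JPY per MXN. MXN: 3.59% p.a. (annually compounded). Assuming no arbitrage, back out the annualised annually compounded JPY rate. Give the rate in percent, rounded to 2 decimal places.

1.76%

T = 5/12 years.
CIP gives F = S · g_JPY/g_MXN, so g_JPY/g_MXN = 6.7755/6.826 = 0.9926018.
The MXN side grows by (1 + 0.0359)^(5/12) = 1.0148046.
So the JPY growth factor = 1.0072969.
r = 1.0072969^(12/5) − 1 = 0.017602 → 1.76%.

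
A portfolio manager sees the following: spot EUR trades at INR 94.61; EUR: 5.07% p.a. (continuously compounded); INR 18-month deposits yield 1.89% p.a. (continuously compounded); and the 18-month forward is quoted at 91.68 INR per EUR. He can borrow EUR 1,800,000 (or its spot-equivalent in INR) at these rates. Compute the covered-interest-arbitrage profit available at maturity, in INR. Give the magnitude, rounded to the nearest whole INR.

INR 2,868,587

T = 18/12 years.
Keep in EUR, deliver into the forward: 1,800,000·1.07901652363·91.68 = INR 178,063,622.80.
Swap to INR now, deposit: 1,800,000·94.61·1.02875568591 = INR 175,195,035.80.
The quoted forward overvalues EUR, so borrow INR, buy EUR at spot, deposit the EUR at 5.07%, and sell the proceeds forward at 91.68.
Arbitrage profit = |178,063,622.80 − 175,195,035.80| = INR 2,868,587.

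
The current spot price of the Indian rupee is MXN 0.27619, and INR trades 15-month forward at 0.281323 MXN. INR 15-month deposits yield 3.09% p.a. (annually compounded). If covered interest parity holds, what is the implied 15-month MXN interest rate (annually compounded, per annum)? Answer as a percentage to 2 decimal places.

T = 15/12 years.
By CIP, F/S equals the MXN-to-INR growth ratio: 0.281323/0.27619 = 1.0185850.
INR growth factor: (1 + 0.0309)^(15/12) = 1.0387731.
That pins the MXN growth at 1.0580787.
Annualise: 1.0580787^(12/15) − 1 = 0.046199 = 4.62%.

4.62%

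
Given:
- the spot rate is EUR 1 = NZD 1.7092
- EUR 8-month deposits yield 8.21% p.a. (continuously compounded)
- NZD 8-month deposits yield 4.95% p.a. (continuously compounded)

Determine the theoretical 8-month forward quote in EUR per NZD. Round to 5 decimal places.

T = 8/12 years.
Growth of 1 NZD over T: e^(0.0495×8/12) = 1.0335505.
Growth of 1 EUR over T: e^(0.0821×8/12) = 1.0562589.
So F = 1.7092 × 1.0335505 / 1.0562589 = 1.672454 (NZD/EUR).
Invert for EUR per NZD: 1 / 1.672454 = 0.59792.

0.59792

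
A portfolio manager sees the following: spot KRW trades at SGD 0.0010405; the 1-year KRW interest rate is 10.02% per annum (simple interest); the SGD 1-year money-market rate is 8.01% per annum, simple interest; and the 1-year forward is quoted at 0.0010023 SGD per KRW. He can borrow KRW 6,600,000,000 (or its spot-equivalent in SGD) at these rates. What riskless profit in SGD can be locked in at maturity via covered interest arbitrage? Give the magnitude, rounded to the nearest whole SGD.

T = 1 year.
Keep in KRW, deliver into the forward: 6,600,000,000·1.100200·0.0010023 = SGD 7,278,021.04.
Swap to SGD now, deposit: 6,600,000,000·0.0010405·1.080100 = SGD 7,417,370.73.
The quoted forward undervalues KRW, so borrow KRW, convert to SGD at spot, deposit the SGD at 8.01%, and buy KRW forward at 0.0010023 to cover the loan.
Arbitrage profit = |7,278,021.04 − 7,417,370.73| = SGD 139,350.

SGD 139,350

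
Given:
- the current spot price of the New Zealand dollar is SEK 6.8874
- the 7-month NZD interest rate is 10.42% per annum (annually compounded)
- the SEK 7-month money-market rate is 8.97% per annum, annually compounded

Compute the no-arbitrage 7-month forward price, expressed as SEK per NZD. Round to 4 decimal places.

6.8345

T = 7/12 years.
Growth of 1 SEK over T: (1 + 0.0897)^(7/12) = 1.0513865.
Growth of 1 NZD over T: (1 + 0.1042)^(7/12) = 1.0595249.
So F = 6.8874 × 1.0513865 / 1.0595249 = 6.834497 (SEK/NZD).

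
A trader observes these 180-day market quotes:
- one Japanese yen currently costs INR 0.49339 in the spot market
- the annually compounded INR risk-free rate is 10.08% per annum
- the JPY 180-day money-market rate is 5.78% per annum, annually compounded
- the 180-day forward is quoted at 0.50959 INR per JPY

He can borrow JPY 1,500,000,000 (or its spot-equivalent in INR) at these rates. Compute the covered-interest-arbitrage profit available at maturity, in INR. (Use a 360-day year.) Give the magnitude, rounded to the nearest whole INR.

T = 180/360 years.
Route A — deposit JPY, sell forward: 1,500,000,000 × 1.02849404471 × 0.50959 = INR 786,165,420.37.
Route B — convert at spot, deposit INR: 1,500,000,000 × 0.49339 × 1.04919016389 = INR 776,489,902.44.
The quoted forward overvalues JPY, so borrow INR, buy JPY at spot, deposit the JPY at 5.78%, and sell the proceeds forward at 0.50959.
Profit = 786,165,420.37 − 776,489,902.44 = INR 9,675,518.

INR 9,675,518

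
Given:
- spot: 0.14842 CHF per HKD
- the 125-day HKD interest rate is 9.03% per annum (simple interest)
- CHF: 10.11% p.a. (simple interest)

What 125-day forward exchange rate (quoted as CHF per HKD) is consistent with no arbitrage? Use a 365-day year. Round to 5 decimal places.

T = 125/365 years.
CHF accumulates by 1 + 0.1011×125/365 = 1.0346233.
Growth of 1 HKD over T: 1 + 0.0903×125/365 = 1.0309247.
Forward (CHF per HKD) = 0.14842 × 1.0346233 / 1.0309247 = 0.1489525.

0.14895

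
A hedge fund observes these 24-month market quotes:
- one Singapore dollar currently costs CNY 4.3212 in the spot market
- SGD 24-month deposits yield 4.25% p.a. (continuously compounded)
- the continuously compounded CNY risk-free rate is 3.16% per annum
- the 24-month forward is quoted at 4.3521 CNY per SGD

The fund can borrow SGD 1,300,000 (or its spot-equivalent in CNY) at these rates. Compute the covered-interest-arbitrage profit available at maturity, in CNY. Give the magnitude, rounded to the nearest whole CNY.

CNY 175,618

T = 2 years.
Invest the SGD and cover forward: 1,300,000 × 1.088717067 × 4.3521 = CNY 6,159,667.21.
Convert at spot and invest in CNY: 1,300,000 × 4.3212 × 1.065239866 = CNY 5,984,048.86.
The quoted forward overvalues SGD, so borrow CNY, buy SGD at spot, deposit the SGD at 4.25%, and sell the proceeds forward at 4.3521.
Profit = 6,159,667.21 − 5,984,048.86 = CNY 175,618.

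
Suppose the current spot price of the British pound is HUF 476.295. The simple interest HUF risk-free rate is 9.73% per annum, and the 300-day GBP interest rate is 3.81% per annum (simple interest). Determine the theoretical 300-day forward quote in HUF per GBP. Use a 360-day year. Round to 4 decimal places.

T = 300/360 years.
HUF growth factor: 1 + 0.0973×300/360 = 1.081083333.
GBP growth factor: 1 + 0.0381×300/360 = 1.031750.
So F = 476.295 × 1.081083333 / 1.031750 = 499.069141 (HUF/GBP).

499.0691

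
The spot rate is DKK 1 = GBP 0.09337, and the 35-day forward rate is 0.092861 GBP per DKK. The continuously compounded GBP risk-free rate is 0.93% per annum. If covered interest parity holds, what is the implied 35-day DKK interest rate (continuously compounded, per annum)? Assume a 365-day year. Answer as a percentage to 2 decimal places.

T = 35/365 years.
CIP gives F = S · g_GBP/g_DKK, so g_GBP/g_DKK = 0.092861/0.09337 = 0.9945486.
GBP growth factor: e^(0.0093×35/365) = 1.0008922.
Hence g_DKK = 1.0063784.
Take logs: ln 1.0063784 / (35/365) = 0.066306, so 6.63%.

6.63%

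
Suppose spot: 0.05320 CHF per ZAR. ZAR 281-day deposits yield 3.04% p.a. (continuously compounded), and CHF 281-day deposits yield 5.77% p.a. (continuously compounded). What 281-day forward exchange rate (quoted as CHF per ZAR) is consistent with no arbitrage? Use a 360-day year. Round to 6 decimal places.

T = 281/360 years.
Growth of 1 CHF over T: e^(0.0577×281/360) = 1.0460677.
ZAR accumulates by e^(0.0304×281/360) = 1.0240127.
Forward (CHF per ZAR) = 0.0532 × 1.0460677 / 1.0240127 = 0.05434581.

0.054346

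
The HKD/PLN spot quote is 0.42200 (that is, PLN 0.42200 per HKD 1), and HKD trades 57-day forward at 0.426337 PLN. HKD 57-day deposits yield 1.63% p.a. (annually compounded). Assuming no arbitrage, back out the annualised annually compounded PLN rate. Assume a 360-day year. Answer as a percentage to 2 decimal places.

8.41%

T = 57/360 years.
F/S = 0.426337/0.422 = 1.0102773 = (growth of PLN) / (growth of HKD).
HKD growth factor: (1 + 0.0163)^(57/360) = 1.0025633.
That pins the PLN growth at 1.0128669.
r = 1.0128669^(360/57) − 1 = 0.084096 → 8.41%.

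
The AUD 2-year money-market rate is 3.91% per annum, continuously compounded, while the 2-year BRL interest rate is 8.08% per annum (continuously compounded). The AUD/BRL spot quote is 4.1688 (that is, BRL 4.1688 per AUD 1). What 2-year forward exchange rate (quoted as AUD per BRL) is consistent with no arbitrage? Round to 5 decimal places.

T = 2 years.
BRL growth factor: e^(0.0808×2) = 1.175390.
Growth of 1 AUD over T: e^(0.0391×2) = 1.0813389.
So F = 4.1688 × 1.175390 / 1.0813389 = 4.531388 (BRL/AUD).
Invert for AUD per BRL: 1 / 4.531388 = 0.22068.

0.22068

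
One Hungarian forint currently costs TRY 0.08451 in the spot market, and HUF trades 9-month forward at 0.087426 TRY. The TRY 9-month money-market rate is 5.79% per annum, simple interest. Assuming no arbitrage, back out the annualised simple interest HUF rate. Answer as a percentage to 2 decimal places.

1.15%

T = 9/12 years.
F/S = 0.087426/0.08451 = 1.0345048 = (growth of TRY) / (growth of HUF).
The TRY side grows by 1 + 0.0579×9/12 = 1.043425.
Hence g_HUF = 1.0086227.
(1.0086227 − 1)/T = 0.011497, i.e. 1.15%.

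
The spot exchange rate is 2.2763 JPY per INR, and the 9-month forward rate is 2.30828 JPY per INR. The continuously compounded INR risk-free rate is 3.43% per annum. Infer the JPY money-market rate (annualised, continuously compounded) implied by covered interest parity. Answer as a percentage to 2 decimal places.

5.29%

T = 9/12 years.
CIP gives F = S · g_JPY/g_INR, so g_JPY/g_INR = 2.30828/2.2763 = 1.0140491.
The INR side grows by e^(0.0343×9/12) = 1.0260587.
That pins the JPY growth at 1.0404739.
Take logs: ln 1.0404739 / (9/12) = 0.052902, so 5.29%.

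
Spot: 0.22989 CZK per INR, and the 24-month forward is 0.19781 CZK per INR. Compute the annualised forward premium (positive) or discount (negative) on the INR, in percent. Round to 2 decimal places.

T = 2 years.
INR trades forward at -13.95450% vs spot over the period.
×(1/T) gives -6.98% p.a.

-6.98%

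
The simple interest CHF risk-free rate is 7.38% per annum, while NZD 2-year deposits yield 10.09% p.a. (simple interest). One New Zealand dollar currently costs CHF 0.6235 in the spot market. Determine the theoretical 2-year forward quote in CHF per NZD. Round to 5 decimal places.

T = 2 years.
CHF accumulates by 1 + 0.0738×2 = 1.147600.
Growth of 1 NZD over T: 1 + 0.1009×2 = 1.201800.
So F = 0.6235 × 1.147600 / 1.201800 = 0.5953808 (CHF/NZD).

0.59538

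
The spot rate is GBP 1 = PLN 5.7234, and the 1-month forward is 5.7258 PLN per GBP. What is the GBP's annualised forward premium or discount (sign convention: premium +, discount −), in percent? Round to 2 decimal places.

T = 1/12 years.
Period premium: (5.7258 − 5.7234)/5.7234 = 0.0004193.
×(1/T) gives 0.50% p.a.

+0.50%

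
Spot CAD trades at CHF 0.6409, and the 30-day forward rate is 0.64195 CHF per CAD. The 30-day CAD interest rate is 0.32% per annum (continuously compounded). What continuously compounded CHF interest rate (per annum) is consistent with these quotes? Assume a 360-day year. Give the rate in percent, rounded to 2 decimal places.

T = 30/360 years.
F/S = 0.64195/0.6409 = 1.0016383 = (growth of CHF) / (growth of CAD).
CAD growth factor: e^(0.0032×30/360) = 1.0002667.
That pins the CHF growth at 1.0019054.
Take logs: ln 1.0019054 / (30/360) = 0.022843, so 2.28%.

2.28%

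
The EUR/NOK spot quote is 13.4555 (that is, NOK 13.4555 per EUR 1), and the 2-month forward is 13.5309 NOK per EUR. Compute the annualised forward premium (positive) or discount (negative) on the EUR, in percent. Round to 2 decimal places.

+3.36%

T = 2/12 years.
EUR trades forward at +0.56037% vs spot over the period.
Per annum: 0.0056037 / (2/12) = 0.033622 = 3.36%.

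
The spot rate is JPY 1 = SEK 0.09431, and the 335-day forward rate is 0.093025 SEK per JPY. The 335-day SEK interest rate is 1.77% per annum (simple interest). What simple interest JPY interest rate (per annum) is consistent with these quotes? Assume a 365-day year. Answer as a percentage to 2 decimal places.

T = 335/365 years.
CIP gives F = S · g_SEK/g_JPY, so g_SEK/g_JPY = 0.093025/0.09431 = 0.9863747.
The SEK side grows by 1 + 0.0177×335/365 = 1.0162452.
That pins the JPY growth at 1.0302831.
(1.0302831 − 1)/T = 0.032995, i.e. 3.30%.

3.30%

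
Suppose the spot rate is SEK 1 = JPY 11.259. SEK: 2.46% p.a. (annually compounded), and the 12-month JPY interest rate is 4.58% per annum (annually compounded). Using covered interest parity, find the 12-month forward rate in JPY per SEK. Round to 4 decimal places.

11.4920

T = 1 year.
JPY growth factor: (1 + 0.0458)^1 = 1.045800.
SEK growth factor: (1 + 0.0246)^1 = 1.024600.
Forward (JPY per SEK) = 11.259 × 1.045800 / 1.024600 = 11.491960.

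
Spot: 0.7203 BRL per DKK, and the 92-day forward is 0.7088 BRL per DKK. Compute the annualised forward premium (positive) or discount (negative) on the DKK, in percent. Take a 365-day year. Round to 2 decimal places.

T = 92/365 years.
(F − S)/S = (0.7088 − 0.7203)/0.7203 = -0.0159656.
×(1/T) gives -6.33% p.a.

-6.33%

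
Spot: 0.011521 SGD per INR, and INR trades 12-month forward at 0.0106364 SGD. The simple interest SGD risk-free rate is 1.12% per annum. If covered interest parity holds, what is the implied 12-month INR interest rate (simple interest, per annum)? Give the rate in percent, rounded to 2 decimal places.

T = 1 year.
By CIP, F/S equals the SGD-to-INR growth ratio: 0.0106364/0.011521 = 0.9232185.
SGD growth factor: 1 + 0.0112×1 = 1.011200.
Hence g_INR = 1.0952987.
(1.0952987 − 1)/T = 0.095299, i.e. 9.53%.

9.53%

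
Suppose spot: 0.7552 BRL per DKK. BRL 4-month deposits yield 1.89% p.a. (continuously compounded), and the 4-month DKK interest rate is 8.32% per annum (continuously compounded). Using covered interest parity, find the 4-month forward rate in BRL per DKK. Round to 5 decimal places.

T = 4/12 years.
Growth of 1 BRL over T: e^(0.0189×4/12) = 1.0063199.
Growth of 1 DKK over T: e^(0.0832×4/12) = 1.0281215.
CIP: F = S · (grow BRL)/(grow DKK) = 0.7552 × 1.0063199/1.0281215 = 0.7391858 BRL per DKK.

0.73919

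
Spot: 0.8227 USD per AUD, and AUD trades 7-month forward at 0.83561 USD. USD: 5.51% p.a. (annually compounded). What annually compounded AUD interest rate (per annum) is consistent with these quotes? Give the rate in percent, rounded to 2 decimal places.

T = 7/12 years.
By CIP, F/S equals the USD-to-AUD growth ratio: 0.83561/0.8227 = 1.0156922.
USD growth factor: (1 + 0.0551)^(7/12) = 1.031782.
Hence g_AUD = 1.0158412.
r = 1.0158412^(12/7) − 1 = 0.027310 → 2.73%.

2.73%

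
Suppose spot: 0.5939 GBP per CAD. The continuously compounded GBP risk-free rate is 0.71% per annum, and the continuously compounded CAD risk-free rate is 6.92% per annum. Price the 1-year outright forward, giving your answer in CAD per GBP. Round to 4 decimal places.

T = 1 year.
GBP accumulates by e^(0.0071×1) = 1.0071253.
CAD growth factor: e^(0.0692×1) = 1.0716505.
Forward (GBP per CAD) = 0.5939 × 1.0071253 / 1.0716505 = 0.5581407.
Invert for CAD per GBP: 1 / 0.5581407 = 1.7917.

1.7917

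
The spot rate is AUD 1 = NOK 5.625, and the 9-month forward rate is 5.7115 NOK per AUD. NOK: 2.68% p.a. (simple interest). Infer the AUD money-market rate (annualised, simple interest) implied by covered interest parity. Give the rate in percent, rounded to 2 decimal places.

0.62%

T = 9/12 years.
CIP gives F = S · g_NOK/g_AUD, so g_NOK/g_AUD = 5.7115/5.625 = 1.0153778.
NOK growth factor: 1 + 0.0268×9/12 = 1.020100.
So the AUD growth factor = 1.0046507.
(1.0046507 − 1)/T = 0.006201, i.e. 0.62%.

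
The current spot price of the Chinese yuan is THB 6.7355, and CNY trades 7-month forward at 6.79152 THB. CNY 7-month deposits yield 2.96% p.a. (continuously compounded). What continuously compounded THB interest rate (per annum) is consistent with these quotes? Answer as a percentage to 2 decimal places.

T = 7/12 years.
By CIP, F/S equals the THB-to-CNY growth ratio: 6.79152/6.7355 = 1.0083171.
The CNY side grows by e^(0.0296×7/12) = 1.0174166.
So the THB growth factor = 1.0258786.
Take logs: ln 1.0258786 / (7/12) = 0.043799, so 4.38%.

4.38%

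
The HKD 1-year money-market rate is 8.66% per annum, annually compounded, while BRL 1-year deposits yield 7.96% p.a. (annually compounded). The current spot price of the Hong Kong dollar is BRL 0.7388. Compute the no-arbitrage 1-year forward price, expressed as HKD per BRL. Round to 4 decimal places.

T = 1 year.
BRL growth factor: (1 + 0.0796)^1 = 1.079600.
HKD growth factor: (1 + 0.0866)^1 = 1.086600.
Forward (BRL per HKD) = 0.7388 × 1.079600 / 1.086600 = 0.7340406.
Invert for HKD per BRL: 1 / 0.7340406 = 1.3623.

1.3623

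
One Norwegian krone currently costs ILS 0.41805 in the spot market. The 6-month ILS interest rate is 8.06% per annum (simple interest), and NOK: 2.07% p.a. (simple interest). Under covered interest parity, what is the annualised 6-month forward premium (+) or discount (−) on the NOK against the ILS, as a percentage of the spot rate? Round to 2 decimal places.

T = 6/12 years.
No-arbitrage forward: 0.41805 × 1.040300 / 1.010350 = 0.43044234 ILS/NOK.
(F − S)/S ÷ T = (0.43044234 − 0.41805)/0.41805/(6/12) = 0.059286 → 5.93%.

+5.93%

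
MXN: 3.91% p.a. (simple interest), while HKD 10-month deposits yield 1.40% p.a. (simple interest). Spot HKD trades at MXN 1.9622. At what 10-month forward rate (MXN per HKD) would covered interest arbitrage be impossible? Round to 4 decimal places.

T = 10/12 years.
Growth of 1 MXN over T: 1 + 0.0391×10/12 = 1.0325833.
HKD accumulates by 1 + 0.0140×10/12 = 1.0116667.
So F = 1.9622 × 1.0325833 / 1.0116667 = 2.002769 (MXN/HKD).

2.0028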